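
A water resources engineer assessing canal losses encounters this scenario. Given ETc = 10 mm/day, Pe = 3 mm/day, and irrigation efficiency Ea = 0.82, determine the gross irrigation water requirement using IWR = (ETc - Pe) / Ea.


IWR = (ETc - Pe) / Ea
    = (10 - 3) / 0.82
    = 7 / 0.82
    = 8.54 mm/day


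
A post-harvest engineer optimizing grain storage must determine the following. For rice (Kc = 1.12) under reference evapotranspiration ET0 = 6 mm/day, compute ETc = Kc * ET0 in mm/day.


ETc = Kc * ET0
    = 1.12 * 6
    = 6.72 mm/day


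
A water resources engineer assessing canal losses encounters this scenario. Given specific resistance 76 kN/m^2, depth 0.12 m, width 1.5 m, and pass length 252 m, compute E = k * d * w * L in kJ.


E = k * d * w * L
  = 76 * 0.12 * 1.5 * 252
  = 3447.36 kJ


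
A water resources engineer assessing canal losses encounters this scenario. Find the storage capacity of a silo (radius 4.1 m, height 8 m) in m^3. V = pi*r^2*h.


V = pi * r^2 * h
  = pi * 4.1^2 * 8
  = pi * 16.81 * 8
  = 422.48 m^3


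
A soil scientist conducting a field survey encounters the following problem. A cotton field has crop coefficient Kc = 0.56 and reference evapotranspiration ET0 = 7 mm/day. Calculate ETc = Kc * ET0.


ETc = Kc * ET0
    = 0.56 * 7
    = 3.92 mm/day


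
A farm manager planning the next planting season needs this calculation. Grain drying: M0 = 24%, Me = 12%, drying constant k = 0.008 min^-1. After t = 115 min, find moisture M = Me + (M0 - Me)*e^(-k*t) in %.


M = Me + (M0 - Me) * e^(-k*t)
  = 12 + (24 - 12) * e^(-0.008*115)
  = 12 + 12 * e^(-0.920)
  = 12 + 12 * 0.39852
  = 12 + 4.7822
  = 16.78%


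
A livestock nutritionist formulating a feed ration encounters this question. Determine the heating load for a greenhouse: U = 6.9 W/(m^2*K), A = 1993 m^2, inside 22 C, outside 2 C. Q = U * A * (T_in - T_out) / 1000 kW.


dT = 22 - (2) = 20 K
Q = U * A * dT
  = 6.9 * 1993 * 20
  = 275034 W = 275.03 kW


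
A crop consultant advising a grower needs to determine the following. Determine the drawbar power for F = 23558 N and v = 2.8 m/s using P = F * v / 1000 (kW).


P = F * v / 1000
  = 23558 * 2.8 / 1000
  = 65962.40 / 1000
  = 65.96 kW


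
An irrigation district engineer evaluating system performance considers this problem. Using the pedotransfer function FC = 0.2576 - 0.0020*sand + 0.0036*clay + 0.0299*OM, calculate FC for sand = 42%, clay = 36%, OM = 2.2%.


FC = 0.2576 - 0.0020*42 + 0.0036*36 + 0.0299*2.2
   = 0.2576 - 0.0840 + 0.1296 + 0.0658
   = 0.3690


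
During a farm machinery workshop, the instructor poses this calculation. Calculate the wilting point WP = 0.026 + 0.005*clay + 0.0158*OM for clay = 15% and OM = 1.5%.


WP = 0.026 + 0.005*15 + 0.0158*1.5
   = 0.026 + 0.0750 + 0.0237
   = 0.1247


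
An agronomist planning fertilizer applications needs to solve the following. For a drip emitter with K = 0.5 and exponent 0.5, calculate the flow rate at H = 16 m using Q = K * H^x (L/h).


Q = K * H^x
  = 0.5 * 16^0.5
  = 0.5 * 4
  = 2 L/h


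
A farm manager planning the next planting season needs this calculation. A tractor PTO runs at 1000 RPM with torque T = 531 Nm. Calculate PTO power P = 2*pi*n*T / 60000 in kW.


P = 2*pi*n*T / 60000
  = 2*pi * 1000 * 531 / 60000
  = 3336371.40 / 60000
  = 55.61 kW


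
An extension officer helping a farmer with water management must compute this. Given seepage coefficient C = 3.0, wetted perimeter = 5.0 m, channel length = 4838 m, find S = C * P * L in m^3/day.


S = C * P * L
  = 3.0 * 5.0 * 4838
  = 72570 m^3/day


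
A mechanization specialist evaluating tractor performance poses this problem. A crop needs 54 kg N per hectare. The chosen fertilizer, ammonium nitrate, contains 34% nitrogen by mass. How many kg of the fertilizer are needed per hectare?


Rate = N_required / (N_content / 100)
     = 54 / (34 / 100)
     = 54 / 0.34
     = 158.82 kg/ha


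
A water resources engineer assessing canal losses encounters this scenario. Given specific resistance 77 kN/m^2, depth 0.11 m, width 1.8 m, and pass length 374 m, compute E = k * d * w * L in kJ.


E = k * d * w * L
  = 77 * 0.11 * 1.8 * 374
  = 5702.00 kJ


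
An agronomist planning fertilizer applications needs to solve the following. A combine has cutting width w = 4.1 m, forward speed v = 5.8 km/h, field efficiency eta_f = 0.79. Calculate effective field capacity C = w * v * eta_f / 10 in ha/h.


C = w * v * eta_f / 10
  = 4.1 * 5.8 * 0.79 / 10
  = 18.79 / 10
  = 1.88 ha/h


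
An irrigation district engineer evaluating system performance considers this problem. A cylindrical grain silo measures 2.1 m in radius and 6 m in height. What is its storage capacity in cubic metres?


V = pi * r^2 * h
  = pi * 2.1^2 * 6
  = pi * 4.41 * 6
  = 83.13 m^3


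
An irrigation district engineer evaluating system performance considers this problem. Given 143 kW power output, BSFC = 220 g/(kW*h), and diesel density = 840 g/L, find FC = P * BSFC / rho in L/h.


FC = P * BSFC / rho_fuel
   = 143 * 220 / 840
   = 31460 / 840
   = 37.45 L/h


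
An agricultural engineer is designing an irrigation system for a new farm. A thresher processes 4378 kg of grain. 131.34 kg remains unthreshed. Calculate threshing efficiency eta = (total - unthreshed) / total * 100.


eta = (total - unthreshed) / total * 100
    = (4378 - 131.34) / 4378 * 100
    = 4246.66 / 4378 * 100
    = 97%


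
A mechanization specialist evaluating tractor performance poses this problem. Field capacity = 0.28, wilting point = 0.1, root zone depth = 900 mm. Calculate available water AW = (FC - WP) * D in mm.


AW = (FC - WP) * D
   = (0.28 - 0.1) * 900
   = 0.18 * 900
   = 162 mm


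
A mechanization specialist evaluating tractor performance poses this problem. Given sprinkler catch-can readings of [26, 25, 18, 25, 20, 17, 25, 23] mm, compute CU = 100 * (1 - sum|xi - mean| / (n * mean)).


xbar = 179 / 8 = 22.375
sum|xi - xbar| = 24.250
CU = 100 * (1 - 24.250 / (8 * 22.375))
   = 100 * (1 - 0.1355)
   = 86.45%


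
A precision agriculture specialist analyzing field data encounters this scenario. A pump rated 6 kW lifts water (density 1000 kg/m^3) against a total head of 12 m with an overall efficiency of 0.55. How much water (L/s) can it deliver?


Q = (P * 1000 * eta) / (rho * g * H)
  = (6 * 1000 * 0.55) / (1000 * 9.81 * 12)
  = 3300 / 117720
  = 0.02803 m^3/s = 28.03 L/s


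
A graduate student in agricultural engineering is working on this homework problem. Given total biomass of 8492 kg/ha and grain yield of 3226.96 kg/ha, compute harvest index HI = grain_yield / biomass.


HI = grain_yield / biomass
   = 3226.96 / 8492
   = 0.38


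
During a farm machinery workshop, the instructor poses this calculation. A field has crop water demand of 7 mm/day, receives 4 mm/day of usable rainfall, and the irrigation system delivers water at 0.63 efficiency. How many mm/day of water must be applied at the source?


IWR = (ETc - Pe) / Ea
    = (7 - 4) / 0.63
    = 3 / 0.63
    = 4.76 mm/day


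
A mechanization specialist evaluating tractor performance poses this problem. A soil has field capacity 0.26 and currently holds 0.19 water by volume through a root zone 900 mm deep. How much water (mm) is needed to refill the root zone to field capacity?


SMD = (FC - theta) * D
    = (0.26 - 0.19) * 900
    = 0.070 * 900
    = 63 mm


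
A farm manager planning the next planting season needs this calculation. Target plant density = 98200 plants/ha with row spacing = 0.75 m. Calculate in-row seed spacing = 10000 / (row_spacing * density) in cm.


spacing = 10000 / (row_sp * density)
        = 10000 / (0.75 * 98200)
        = 10000 / 73650
        = 0.13578 m = 13.58 cm


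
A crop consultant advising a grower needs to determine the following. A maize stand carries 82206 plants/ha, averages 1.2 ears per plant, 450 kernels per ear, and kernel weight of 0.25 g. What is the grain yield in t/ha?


Y = density * ears * kernels * kw
  = 82206 * 1.2 * 450 * 0.25 g/ha
  = 11097810 g/ha
  = 11097.81 kg/ha = 11.10 t/ha


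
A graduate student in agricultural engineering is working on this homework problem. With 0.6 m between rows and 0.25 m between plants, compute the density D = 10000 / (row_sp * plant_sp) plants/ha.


D = 10000 / (row_sp * plant_sp)
  = 10000 / (0.6 * 0.25)
  = 10000 / 0.1500
  = 66666.67 plants/ha


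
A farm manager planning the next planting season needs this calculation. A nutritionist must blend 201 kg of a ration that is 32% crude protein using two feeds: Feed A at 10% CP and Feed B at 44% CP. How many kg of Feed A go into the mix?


parts_A = CP_b - target = 44 - 32 = 12
parts_B = target - CP_a = 32 - 10 = 22
total_parts = 12 + 22 = 34
Feed A = 201 * 12 / 34 = 70.94 kg
Feed B = 201 * 22 / 34 = 130.06 kg

70.94 kg


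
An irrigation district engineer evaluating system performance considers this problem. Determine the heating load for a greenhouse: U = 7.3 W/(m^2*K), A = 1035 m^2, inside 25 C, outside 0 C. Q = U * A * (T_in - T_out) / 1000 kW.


dT = 25 - (0) = 25 K
Q = U * A * dT
  = 7.3 * 1035 * 25
  = 188887.50 W = 188.89 kW


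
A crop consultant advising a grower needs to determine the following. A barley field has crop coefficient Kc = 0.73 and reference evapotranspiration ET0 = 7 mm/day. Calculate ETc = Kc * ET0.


ETc = Kc * ET0
    = 0.73 * 7
    = 5.11 mm/day


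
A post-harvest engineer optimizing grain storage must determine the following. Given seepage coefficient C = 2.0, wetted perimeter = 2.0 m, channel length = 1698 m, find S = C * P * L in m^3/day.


S = C * P * L
  = 2.0 * 2.0 * 1698
  = 6792 m^3/day


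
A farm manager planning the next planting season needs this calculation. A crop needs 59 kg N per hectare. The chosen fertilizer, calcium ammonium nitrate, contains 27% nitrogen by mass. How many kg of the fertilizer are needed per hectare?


Rate = N_required / (N_content / 100)
     = 59 / (27 / 100)
     = 59 / 0.27
     = 218.52 kg/ha


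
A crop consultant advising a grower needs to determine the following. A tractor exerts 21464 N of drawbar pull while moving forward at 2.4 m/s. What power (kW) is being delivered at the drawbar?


P = F * v / 1000
  = 21464 * 2.4 / 1000
  = 51513.60 / 1000
  = 51.51 kW


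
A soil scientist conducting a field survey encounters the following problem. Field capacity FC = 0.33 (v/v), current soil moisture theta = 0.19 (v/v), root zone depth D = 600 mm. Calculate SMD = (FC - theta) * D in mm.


SMD = (FC - theta) * D
    = (0.33 - 0.19) * 600
    = 0.140 * 600
    = 84 mm


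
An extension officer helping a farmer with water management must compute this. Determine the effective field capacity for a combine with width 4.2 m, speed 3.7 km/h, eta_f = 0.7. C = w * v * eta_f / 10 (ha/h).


C = w * v * eta_f / 10
  = 4.2 * 3.7 * 0.7 / 10
  = 10.88 / 10
  = 1.09 ha/h


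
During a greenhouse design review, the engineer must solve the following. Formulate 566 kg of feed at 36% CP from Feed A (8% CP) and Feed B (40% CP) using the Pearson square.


parts_A = CP_b - target = 40 - 36 = 4
parts_B = target - CP_a = 36 - 8 = 28
total_parts = 4 + 28 = 32
Feed A = 566 * 4 / 32 = 70.75 kg
Feed B = 566 * 28 / 32 = 495.25 kg

70.75 kg


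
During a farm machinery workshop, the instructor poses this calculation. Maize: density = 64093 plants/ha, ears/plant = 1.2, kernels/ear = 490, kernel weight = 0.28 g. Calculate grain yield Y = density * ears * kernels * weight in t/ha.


Y = density * ears * kernels * kw
  = 64093 * 1.2 * 490 * 0.28 g/ha
  = 10552271.52 g/ha
  = 10552.27 kg/ha = 10.55 t/ha


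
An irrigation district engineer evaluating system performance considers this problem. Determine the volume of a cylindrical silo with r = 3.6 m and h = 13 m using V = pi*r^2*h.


V = pi * r^2 * h
  = pi * 3.6^2 * 13
  = pi * 12.96 * 13
  = 529.30 m^3


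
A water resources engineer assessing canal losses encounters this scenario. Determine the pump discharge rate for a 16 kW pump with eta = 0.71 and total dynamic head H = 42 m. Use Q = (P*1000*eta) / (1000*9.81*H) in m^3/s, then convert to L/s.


Q = (P * 1000 * eta) / (rho * g * H)
  = (16 * 1000 * 0.71) / (1000 * 9.81 * 42)
  = 11360 / 412020
  = 0.02757 m^3/s = 27.57 L/s


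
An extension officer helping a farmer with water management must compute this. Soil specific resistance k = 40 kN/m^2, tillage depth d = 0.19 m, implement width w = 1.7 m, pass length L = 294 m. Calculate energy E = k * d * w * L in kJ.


E = k * d * w * L
  = 40 * 0.19 * 1.7 * 294
  = 3798.48 kJ


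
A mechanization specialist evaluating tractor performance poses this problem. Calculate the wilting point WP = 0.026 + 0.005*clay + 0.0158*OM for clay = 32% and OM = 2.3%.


WP = 0.026 + 0.005*32 + 0.0158*2.3
   = 0.026 + 0.1600 + 0.0363
   = 0.2223


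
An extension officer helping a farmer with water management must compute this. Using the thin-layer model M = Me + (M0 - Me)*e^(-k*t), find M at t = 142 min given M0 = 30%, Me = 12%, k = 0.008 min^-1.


M = Me + (M0 - Me) * e^(-k*t)
  = 12 + (30 - 12) * e^(-0.008*142)
  = 12 + 18 * e^(-1.136)
  = 12 + 18 * 0.32110
  = 12 + 5.7798
  = 17.78%


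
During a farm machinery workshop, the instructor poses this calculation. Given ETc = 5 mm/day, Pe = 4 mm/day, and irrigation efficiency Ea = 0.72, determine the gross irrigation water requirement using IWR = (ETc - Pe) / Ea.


IWR = (ETc - Pe) / Ea
    = (5 - 4) / 0.72
    = 1 / 0.72
    = 1.39 mm/day


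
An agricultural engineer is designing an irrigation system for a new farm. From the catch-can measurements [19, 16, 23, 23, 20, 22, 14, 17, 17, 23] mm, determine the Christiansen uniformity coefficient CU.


xbar = 194 / 10 = 19.400
sum|xi - xbar| = 28
CU = 100 * (1 - 28 / (10 * 19.400))
   = 100 * (1 - 0.1443)
   = 85.57%


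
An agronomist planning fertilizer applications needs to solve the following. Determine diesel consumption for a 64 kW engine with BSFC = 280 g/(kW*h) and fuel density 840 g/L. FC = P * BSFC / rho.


FC = P * BSFC / rho_fuel
   = 64 * 280 / 840
   = 17920 / 840
   = 21.33 L/h


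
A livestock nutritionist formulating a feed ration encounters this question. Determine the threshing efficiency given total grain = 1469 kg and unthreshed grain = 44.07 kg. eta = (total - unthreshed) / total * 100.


eta = (total - unthreshed) / total * 100
    = (1469 - 44.07) / 1469 * 100
    = 1424.93 / 1469 * 100
    = 97%


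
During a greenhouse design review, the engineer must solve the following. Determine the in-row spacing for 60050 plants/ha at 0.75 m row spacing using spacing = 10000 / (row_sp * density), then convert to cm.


spacing = 10000 / (row_sp * density)
        = 10000 / (0.75 * 60050)
        = 10000 / 45037.50
        = 0.22204 m = 22.20 cm


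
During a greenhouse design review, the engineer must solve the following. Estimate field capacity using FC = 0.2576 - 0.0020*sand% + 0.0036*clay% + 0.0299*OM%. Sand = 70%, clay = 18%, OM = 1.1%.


FC = 0.2576 - 0.0020*70 + 0.0036*18 + 0.0299*1.1
   = 0.2576 - 0.1400 + 0.0648 + 0.0329
   = 0.2153


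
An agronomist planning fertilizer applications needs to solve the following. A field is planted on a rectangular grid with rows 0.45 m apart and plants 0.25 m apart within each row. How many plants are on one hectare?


D = 10000 / (row_sp * plant_sp)
  = 10000 / (0.45 * 0.25)
  = 10000 / 0.1125
  = 88888.89 plants/ha


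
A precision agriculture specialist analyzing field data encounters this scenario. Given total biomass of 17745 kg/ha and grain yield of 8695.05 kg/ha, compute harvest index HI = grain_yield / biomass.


HI = grain_yield / biomass
   = 8695.05 / 17745
   = 0.49


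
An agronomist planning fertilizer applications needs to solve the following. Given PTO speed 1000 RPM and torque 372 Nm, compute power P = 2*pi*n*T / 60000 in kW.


P = 2*pi*n*T / 60000
  = 2*pi * 1000 * 372 / 60000
  = 2337344.93 / 60000
  = 38.96 kW


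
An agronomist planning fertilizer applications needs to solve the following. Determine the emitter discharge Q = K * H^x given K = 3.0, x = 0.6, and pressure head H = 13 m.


Q = K * H^x
  = 3.0 * 13^0.6
  = 3.0 * 4.6598
  = 13.98 L/h


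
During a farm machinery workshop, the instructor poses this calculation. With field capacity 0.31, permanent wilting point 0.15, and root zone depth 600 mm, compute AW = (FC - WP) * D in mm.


AW = (FC - WP) * D
   = (0.31 - 0.15) * 600
   = 0.16 * 600
   = 96 mm


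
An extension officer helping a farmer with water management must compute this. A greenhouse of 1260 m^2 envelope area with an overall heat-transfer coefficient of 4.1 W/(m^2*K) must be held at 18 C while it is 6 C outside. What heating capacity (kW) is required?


dT = 18 - (6) = 12 K
Q = U * A * dT
  = 4.1 * 1260 * 12
  = 61992 W = 61.99 kW


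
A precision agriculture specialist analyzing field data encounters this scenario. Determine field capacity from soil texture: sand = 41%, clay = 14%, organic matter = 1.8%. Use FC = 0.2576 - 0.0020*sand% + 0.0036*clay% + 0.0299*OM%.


FC = 0.2576 - 0.0020*41 + 0.0036*14 + 0.0299*1.8
   = 0.2576 - 0.0820 + 0.0504 + 0.0538
   = 0.2798


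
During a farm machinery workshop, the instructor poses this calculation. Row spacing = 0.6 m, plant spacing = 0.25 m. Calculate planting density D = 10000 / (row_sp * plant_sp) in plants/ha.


D = 10000 / (row_sp * plant_sp)
  = 10000 / (0.6 * 0.25)
  = 10000 / 0.1500
  = 66666.67 plants/ha


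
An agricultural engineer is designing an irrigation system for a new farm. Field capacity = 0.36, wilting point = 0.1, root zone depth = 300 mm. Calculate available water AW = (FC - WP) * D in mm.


AW = (FC - WP) * D
   = (0.36 - 0.1) * 300
   = 0.26 * 300
   = 78 mm


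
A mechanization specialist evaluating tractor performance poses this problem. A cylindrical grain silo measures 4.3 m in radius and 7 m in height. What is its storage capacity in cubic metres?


V = pi * r^2 * h
  = pi * 4.3^2 * 7
  = pi * 18.49 * 7
  = 406.62 m^3


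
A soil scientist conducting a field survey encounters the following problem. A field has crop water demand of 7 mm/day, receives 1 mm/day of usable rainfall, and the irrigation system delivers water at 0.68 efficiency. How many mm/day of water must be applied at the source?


IWR = (ETc - Pe) / Ea
    = (7 - 1) / 0.68
    = 6 / 0.68
    = 8.82 mm/day


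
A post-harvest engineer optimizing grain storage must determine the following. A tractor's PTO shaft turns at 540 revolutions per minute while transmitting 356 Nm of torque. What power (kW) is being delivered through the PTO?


P = 2*pi*n*T / 60000
  = 2*pi * 540 * 356 / 60000
  = 1207879.54 / 60000
  = 20.13 kW


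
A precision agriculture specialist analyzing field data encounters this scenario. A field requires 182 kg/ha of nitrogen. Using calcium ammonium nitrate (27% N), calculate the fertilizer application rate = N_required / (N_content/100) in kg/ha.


Rate = N_required / (N_content / 100)
     = 182 / (27 / 100)
     = 182 / 0.27
     = 674.07 kg/ha


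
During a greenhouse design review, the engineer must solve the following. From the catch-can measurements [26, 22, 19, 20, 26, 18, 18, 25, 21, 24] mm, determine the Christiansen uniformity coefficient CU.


xbar = 219 / 10 = 21.900
sum|xi - xbar| = 27
CU = 100 * (1 - 27 / (10 * 21.900))
   = 100 * (1 - 0.1233)
   = 87.67%


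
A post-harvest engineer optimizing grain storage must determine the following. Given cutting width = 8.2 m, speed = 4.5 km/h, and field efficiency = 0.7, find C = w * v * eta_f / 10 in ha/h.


C = w * v * eta_f / 10
  = 8.2 * 4.5 * 0.7 / 10
  = 25.83 / 10
  = 2.58 ha/h


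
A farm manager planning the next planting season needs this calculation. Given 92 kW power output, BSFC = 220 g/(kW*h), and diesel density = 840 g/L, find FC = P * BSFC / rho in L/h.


FC = P * BSFC / rho_fuel
   = 92 * 220 / 840
   = 20240 / 840
   = 24.10 L/h


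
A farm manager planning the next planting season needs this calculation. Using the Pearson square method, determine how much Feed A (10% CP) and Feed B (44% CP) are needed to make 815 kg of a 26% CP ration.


parts_A = CP_b - target = 44 - 26 = 18
parts_B = target - CP_a = 26 - 10 = 16
total_parts = 18 + 16 = 34
Feed A = 815 * 18 / 34 = 431.47 kg
Feed B = 815 * 16 / 34 = 383.53 kg

431.47 kg


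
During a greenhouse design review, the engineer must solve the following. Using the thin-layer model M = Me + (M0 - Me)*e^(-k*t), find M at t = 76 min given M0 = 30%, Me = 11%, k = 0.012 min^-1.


M = Me + (M0 - Me) * e^(-k*t)
  = 11 + (30 - 11) * e^(-0.012*76)
  = 11 + 19 * e^(-0.912)
  = 11 + 19 * 0.40172
  = 11 + 7.6327
  = 18.63%


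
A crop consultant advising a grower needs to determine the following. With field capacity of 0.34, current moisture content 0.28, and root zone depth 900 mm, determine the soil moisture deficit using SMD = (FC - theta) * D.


SMD = (FC - theta) * D
    = (0.34 - 0.28) * 900
    = 0.060 * 900
    = 54 mm


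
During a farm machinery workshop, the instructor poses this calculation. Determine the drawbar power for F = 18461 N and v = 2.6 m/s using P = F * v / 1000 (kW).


P = F * v / 1000
  = 18461 * 2.6 / 1000
  = 47998.60 / 1000
  = 48.00 kW


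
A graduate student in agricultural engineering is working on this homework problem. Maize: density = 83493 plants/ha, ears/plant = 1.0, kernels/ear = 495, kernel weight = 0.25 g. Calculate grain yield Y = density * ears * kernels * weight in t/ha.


Y = density * ears * kernels * kw
  = 83493 * 1.0 * 495 * 0.25 g/ha
  = 10332258.75 g/ha
  = 10332.26 kg/ha = 10.33 t/ha


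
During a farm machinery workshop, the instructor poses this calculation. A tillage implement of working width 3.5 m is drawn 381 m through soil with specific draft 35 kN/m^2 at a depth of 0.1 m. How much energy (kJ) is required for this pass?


E = k * d * w * L
  = 35 * 0.1 * 3.5 * 381
  = 4667.25 kJ


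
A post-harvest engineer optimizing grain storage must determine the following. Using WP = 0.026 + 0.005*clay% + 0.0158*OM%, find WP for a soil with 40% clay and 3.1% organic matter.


WP = 0.026 + 0.005*40 + 0.0158*3.1
   = 0.026 + 0.2000 + 0.0490
   = 0.2750


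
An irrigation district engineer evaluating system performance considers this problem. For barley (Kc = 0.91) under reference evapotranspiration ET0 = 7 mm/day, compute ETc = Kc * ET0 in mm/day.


ETc = Kc * ET0
    = 0.91 * 7
    = 6.37 mm/day


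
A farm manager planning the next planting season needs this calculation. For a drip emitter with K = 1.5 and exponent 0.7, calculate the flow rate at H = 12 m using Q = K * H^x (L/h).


Q = K * H^x
  = 1.5 * 12^0.7
  = 1.5 * 5.6941
  = 8.54 L/h


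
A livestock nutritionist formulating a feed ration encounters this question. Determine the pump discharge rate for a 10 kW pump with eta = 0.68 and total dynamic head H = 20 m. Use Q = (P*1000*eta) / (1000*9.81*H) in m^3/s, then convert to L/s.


Q = (P * 1000 * eta) / (rho * g * H)
  = (10 * 1000 * 0.68) / (1000 * 9.81 * 20)
  = 6800 / 196200
  = 0.03466 m^3/s = 34.66 L/s


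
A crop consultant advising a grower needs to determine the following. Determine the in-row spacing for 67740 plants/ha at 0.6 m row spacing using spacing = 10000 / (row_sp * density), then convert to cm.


spacing = 10000 / (row_sp * density)
        = 10000 / (0.6 * 67740)
        = 10000 / 40644
        = 0.24604 m = 24.60 cm


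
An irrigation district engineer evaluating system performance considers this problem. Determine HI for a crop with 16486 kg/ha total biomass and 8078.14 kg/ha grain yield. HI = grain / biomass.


HI = grain_yield / biomass
   = 8078.14 / 16486
   = 0.49


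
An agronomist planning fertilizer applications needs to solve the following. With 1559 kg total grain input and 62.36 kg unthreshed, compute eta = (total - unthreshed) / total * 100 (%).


eta = (total - unthreshed) / total * 100
    = (1559 - 62.36) / 1559 * 100
    = 1496.64 / 1559 * 100
    = 96%


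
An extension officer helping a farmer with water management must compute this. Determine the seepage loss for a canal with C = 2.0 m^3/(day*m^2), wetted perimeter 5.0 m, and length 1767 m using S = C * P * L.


S = C * P * L
  = 2.0 * 5.0 * 1767
  = 17670 m^3/day


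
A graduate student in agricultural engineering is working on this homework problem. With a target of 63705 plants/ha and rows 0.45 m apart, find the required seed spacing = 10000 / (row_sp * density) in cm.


spacing = 10000 / (row_sp * density)
        = 10000 / (0.45 * 63705)
        = 10000 / 28667.25
        = 0.34883 m = 34.88 cm


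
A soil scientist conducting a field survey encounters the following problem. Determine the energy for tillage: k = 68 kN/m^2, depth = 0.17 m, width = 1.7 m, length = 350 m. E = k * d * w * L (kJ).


E = k * d * w * L
  = 68 * 0.17 * 1.7 * 350
  = 6878.20 kJ


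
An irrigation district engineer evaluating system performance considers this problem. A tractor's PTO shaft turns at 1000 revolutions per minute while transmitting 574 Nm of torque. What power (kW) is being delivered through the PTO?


P = 2*pi*n*T / 60000
  = 2*pi * 1000 * 574 / 60000
  = 3606548.37 / 60000
  = 60.11 kW


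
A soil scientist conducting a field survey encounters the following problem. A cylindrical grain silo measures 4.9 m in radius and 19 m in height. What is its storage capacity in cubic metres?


V = pi * r^2 * h
  = pi * 4.9^2 * 19
  = pi * 24.01 * 19
  = 1433.16 m^3


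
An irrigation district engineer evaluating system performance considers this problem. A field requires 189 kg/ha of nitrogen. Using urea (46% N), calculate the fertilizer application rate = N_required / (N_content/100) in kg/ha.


Rate = N_required / (N_content / 100)
     = 189 / (46 / 100)
     = 189 / 0.46
     = 410.87 kg/ha


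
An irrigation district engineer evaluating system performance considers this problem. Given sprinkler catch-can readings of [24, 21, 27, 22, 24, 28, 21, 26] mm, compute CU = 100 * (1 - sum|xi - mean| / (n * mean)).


xbar = 193 / 8 = 24.125
sum|xi - xbar| = 17.250
CU = 100 * (1 - 17.250 / (8 * 24.125))
   = 100 * (1 - 0.0894)
   = 91.06%


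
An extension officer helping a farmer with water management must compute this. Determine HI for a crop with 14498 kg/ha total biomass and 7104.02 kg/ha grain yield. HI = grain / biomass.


HI = grain_yield / biomass
   = 7104.02 / 14498
   = 0.49


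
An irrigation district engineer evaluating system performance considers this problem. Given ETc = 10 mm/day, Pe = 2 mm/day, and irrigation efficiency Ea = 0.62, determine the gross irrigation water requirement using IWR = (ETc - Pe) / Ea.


IWR = (ETc - Pe) / Ea
    = (10 - 2) / 0.62
    = 8 / 0.62
    = 12.90 mm/day


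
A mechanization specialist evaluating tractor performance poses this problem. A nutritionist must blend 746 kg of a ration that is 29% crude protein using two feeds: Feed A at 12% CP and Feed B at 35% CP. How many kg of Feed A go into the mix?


parts_A = CP_b - target = 35 - 29 = 6
parts_B = target - CP_a = 29 - 12 = 17
total_parts = 6 + 17 = 23
Feed A = 746 * 6 / 23 = 194.61 kg
Feed B = 746 * 17 / 23 = 551.39 kg

194.61 kg


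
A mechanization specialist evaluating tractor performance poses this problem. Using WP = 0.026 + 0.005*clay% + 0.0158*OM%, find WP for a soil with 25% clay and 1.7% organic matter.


WP = 0.026 + 0.005*25 + 0.0158*1.7
   = 0.026 + 0.1250 + 0.0269
   = 0.1779


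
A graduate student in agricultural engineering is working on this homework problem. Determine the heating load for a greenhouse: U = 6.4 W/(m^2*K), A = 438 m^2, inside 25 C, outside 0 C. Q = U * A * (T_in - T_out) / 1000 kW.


dT = 25 - (0) = 25 K
Q = U * A * dT
  = 6.4 * 438 * 25
  = 70080 W = 70.08 kW


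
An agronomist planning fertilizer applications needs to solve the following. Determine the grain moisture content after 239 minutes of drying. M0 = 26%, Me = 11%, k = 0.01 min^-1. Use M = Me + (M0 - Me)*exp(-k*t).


M = Me + (M0 - Me) * e^(-k*t)
  = 11 + (26 - 11) * e^(-0.01*239)
  = 11 + 15 * e^(-2.390)
  = 11 + 15 * 0.09163
  = 11 + 1.3744
  = 12.37%


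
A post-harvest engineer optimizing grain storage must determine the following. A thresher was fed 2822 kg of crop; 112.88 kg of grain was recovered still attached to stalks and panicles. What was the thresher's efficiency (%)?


eta = (total - unthreshed) / total * 100
    = (2822 - 112.88) / 2822 * 100
    = 2709.12 / 2822 * 100
    = 96%


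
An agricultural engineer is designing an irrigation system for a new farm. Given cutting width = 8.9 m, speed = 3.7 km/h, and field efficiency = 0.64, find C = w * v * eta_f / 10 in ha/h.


C = w * v * eta_f / 10
  = 8.9 * 3.7 * 0.64 / 10
  = 21.08 / 10
  = 2.11 ha/h


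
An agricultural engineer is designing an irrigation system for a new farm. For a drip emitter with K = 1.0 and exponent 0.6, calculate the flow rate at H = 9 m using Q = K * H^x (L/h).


Q = K * H^x
  = 1.0 * 9^0.6
  = 1.0 * 3.7372
  = 3.74 L/h


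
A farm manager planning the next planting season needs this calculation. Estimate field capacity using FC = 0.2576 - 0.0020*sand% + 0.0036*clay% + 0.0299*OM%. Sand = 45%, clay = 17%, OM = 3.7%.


FC = 0.2576 - 0.0020*45 + 0.0036*17 + 0.0299*3.7
   = 0.2576 - 0.0900 + 0.0612 + 0.1106
   = 0.3394


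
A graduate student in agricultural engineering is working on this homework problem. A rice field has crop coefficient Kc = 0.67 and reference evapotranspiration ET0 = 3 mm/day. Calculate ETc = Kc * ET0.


ETc = Kc * ET0
    = 0.67 * 3
    = 2.01 mm/day


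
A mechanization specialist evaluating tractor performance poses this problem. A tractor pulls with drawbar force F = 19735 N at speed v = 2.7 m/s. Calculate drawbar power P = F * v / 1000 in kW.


P = F * v / 1000
  = 19735 * 2.7 / 1000
  = 53284.50 / 1000
  = 53.28 kW


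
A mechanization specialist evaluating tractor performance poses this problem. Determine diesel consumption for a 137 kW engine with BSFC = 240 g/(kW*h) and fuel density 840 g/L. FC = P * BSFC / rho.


FC = P * BSFC / rho_fuel
   = 137 * 240 / 840
   = 32880 / 840
   = 39.14 L/h


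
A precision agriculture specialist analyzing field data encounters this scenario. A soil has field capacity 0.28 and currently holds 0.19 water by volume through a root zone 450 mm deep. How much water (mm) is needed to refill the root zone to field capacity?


SMD = (FC - theta) * D
    = (0.28 - 0.19) * 450
    = 0.090 * 450
    = 40.50 mm


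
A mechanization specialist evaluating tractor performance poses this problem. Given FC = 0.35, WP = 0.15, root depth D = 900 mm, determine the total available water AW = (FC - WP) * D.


AW = (FC - WP) * D
   = (0.35 - 0.15) * 900
   = 0.20 * 900
   = 180 mm


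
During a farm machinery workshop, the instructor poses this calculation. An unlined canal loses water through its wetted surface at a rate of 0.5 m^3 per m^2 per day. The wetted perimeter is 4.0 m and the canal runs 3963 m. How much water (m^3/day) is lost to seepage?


S = C * P * L
  = 0.5 * 4.0 * 3963
  = 7926 m^3/day


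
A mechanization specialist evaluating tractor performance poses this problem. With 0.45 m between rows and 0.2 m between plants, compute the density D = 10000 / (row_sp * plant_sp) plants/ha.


D = 10000 / (row_sp * plant_sp)
  = 10000 / (0.45 * 0.2)
  = 10000 / 0.0900
  = 111111.11 plants/ha


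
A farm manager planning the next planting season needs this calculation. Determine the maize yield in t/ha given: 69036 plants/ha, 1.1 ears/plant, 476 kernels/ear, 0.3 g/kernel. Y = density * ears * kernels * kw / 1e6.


Y = density * ears * kernels * kw
  = 69036 * 1.1 * 476 * 0.3 g/ha
  = 10844174.88 g/ha
  = 10844.17 kg/ha = 10.84 t/ha


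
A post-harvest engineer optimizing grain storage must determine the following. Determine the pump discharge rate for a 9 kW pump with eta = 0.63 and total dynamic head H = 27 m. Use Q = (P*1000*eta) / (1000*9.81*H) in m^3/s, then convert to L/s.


Q = (P * 1000 * eta) / (rho * g * H)
  = (9 * 1000 * 0.63) / (1000 * 9.81 * 27)
  = 5670 / 264870
  = 0.02141 m^3/s = 21.41 L/s


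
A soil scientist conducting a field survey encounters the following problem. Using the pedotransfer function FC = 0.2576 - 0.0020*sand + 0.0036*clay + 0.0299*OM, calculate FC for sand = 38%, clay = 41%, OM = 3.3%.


FC = 0.2576 - 0.0020*38 + 0.0036*41 + 0.0299*3.3
   = 0.2576 - 0.0760 + 0.1476 + 0.0987
   = 0.4279


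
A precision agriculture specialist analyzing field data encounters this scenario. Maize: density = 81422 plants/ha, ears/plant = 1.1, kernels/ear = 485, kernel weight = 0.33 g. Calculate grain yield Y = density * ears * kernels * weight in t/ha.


Y = density * ears * kernels * kw
  = 81422 * 1.1 * 485 * 0.33 g/ha
  = 14334750.21 g/ha
  = 14334.75 kg/ha = 14.33 t/ha


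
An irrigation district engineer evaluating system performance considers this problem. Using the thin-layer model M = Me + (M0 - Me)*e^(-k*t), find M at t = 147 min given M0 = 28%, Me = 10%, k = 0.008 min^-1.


M = Me + (M0 - Me) * e^(-k*t)
  = 10 + (28 - 10) * e^(-0.008*147)
  = 10 + 18 * e^(-1.176)
  = 10 + 18 * 0.30851
  = 10 + 5.5532
  = 15.55%


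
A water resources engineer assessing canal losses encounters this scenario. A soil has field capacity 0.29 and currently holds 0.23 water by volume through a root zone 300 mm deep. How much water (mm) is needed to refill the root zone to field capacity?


SMD = (FC - theta) * D
    = (0.29 - 0.23) * 300
    = 0.060 * 300
    = 18 mm


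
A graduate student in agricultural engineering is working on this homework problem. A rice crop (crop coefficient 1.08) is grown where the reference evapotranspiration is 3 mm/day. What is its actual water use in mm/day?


ETc = Kc * ET0
    = 1.08 * 3
    = 3.24 mm/day


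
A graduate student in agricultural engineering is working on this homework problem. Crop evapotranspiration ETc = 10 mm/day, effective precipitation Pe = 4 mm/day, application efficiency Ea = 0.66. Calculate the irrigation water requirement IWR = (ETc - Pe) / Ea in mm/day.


IWR = (ETc - Pe) / Ea
    = (10 - 4) / 0.66
    = 6 / 0.66
    = 9.09 mm/day


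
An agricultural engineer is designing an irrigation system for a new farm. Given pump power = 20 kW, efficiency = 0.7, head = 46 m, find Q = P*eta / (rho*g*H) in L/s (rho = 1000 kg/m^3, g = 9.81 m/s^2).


Q = (P * 1000 * eta) / (rho * g * H)
  = (20 * 1000 * 0.7) / (1000 * 9.81 * 46)
  = 14000 / 451260
  = 0.03102 m^3/s = 31.02 L/s


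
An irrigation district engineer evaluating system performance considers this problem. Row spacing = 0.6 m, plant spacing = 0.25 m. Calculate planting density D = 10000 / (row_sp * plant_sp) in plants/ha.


D = 10000 / (row_sp * plant_sp)
  = 10000 / (0.6 * 0.25)
  = 10000 / 0.1500
  = 66666.67 plants/ha


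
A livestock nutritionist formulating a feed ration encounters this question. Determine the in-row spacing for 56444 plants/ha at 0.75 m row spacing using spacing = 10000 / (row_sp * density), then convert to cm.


spacing = 10000 / (row_sp * density)
        = 10000 / (0.75 * 56444)
        = 10000 / 42333
        = 0.23622 m = 23.62 cm


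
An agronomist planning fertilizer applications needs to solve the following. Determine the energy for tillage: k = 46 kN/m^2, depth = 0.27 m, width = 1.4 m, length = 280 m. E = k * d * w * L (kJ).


E = k * d * w * L
  = 46 * 0.27 * 1.4 * 280
  = 4868.64 kJ


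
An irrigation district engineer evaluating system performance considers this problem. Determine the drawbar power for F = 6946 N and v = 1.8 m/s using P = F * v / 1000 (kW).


P = F * v / 1000
  = 6946 * 1.8 / 1000
  = 12502.80 / 1000
  = 12.50 kW


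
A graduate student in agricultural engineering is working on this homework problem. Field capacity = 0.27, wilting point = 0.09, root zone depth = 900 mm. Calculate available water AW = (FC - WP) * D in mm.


AW = (FC - WP) * D
   = (0.27 - 0.09) * 900
   = 0.18 * 900
   = 162 mm


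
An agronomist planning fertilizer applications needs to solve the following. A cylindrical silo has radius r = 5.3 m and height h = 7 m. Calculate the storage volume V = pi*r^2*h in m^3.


V = pi * r^2 * h
  = pi * 5.3^2 * 7
  = pi * 28.09 * 7
  = 617.73 m^3


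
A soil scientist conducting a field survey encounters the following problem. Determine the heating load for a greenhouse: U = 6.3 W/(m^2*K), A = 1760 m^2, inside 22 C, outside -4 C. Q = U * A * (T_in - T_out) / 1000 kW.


dT = 22 - (-4) = 26 K
Q = U * A * dT
  = 6.3 * 1760 * 26
  = 288288 W = 288.29 kW


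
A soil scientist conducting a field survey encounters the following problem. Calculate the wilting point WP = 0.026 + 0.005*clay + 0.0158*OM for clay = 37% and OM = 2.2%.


WP = 0.026 + 0.005*37 + 0.0158*2.2
   = 0.026 + 0.1850 + 0.0348
   = 0.2458


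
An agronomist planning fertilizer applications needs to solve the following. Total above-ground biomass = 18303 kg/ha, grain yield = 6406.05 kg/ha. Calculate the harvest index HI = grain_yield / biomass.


HI = grain_yield / biomass
   = 6406.05 / 18303
   = 0.35


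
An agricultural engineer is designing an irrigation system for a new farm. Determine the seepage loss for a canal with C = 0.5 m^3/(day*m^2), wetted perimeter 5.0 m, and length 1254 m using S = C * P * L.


S = C * P * L
  = 0.5 * 5.0 * 1254
  = 3135 m^3/day


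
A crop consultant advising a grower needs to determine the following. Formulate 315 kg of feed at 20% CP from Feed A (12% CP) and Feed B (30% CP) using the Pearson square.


parts_A = CP_b - target = 30 - 20 = 10
parts_B = target - CP_a = 20 - 12 = 8
total_parts = 10 + 8 = 18
Feed A = 315 * 10 / 18 = 175 kg
Feed B = 315 * 8 / 18 = 140 kg

175 kg


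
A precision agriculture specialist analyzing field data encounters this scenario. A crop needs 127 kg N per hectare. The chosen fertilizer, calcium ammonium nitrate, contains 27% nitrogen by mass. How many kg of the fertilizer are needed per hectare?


Rate = N_required / (N_content / 100)
     = 127 / (27 / 100)
     = 127 / 0.27
     = 470.37 kg/ha


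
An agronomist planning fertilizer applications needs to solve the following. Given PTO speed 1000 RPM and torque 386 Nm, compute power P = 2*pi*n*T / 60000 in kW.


P = 2*pi*n*T / 60000
  = 2*pi * 1000 * 386 / 60000
  = 2425309.53 / 60000
  = 40.42 kW


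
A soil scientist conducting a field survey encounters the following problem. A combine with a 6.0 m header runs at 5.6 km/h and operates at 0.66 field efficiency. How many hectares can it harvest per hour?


C = w * v * eta_f / 10
  = 6.0 * 5.6 * 0.66 / 10
  = 22.18 / 10
  = 2.22 ha/h


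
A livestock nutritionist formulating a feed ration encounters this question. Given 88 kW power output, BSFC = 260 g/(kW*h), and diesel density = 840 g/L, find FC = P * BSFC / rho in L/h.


FC = P * BSFC / rho_fuel
   = 88 * 260 / 840
   = 22880 / 840
   = 27.24 L/h


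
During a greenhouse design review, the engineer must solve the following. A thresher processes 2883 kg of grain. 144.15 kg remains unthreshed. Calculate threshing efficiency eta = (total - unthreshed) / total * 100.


eta = (total - unthreshed) / total * 100
    = (2883 - 144.15) / 2883 * 100
    = 2738.85 / 2883 * 100
    = 95%


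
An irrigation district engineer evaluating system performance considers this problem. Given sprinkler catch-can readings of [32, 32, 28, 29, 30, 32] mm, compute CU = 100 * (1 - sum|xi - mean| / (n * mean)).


xbar = 183 / 6 = 30.500
sum|xi - xbar| = 9
CU = 100 * (1 - 9 / (6 * 30.500))
   = 100 * (1 - 0.0492)
   = 95.08%


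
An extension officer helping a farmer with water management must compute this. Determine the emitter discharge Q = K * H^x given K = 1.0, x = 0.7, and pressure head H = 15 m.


Q = K * H^x
  = 1.0 * 15^0.7
  = 1.0 * 6.6568
  = 6.66 L/h
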